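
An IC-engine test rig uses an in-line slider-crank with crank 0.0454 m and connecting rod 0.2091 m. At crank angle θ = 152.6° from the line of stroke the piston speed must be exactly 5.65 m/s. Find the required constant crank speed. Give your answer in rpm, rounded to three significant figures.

For an in-line slider-crank, |v_piston| = rω|sinθ|·[1 + r cosθ/√(L² − r² sin²θ)].
With r = 0.0454 m, L = 0.2091 m, θ = 152.6°: the bracketed kinematic factor |dx/dθ| = 0.016845 m.
ω = v/|dx/dθ| = 5.65/0.016845 = 335.4 rad/s.
N = 60ω/(2π) = 3202.9 rpm.

3200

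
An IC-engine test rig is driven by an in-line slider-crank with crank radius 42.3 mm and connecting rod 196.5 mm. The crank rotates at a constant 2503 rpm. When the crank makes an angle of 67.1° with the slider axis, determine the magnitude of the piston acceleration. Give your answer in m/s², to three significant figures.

690

ω = 2π·2503/60 = 262.1 rad/s
x(θ) = r cosθ + √(L² − r² sin²θ); with ω constant, a = ω²·d²x/dθ².
d²x/dθ² = −r cosθ − r²(cos2θ)/√u − r⁴ sin²2θ/(4u^{3/2}),  u = L² − r² sin²θ = 0.0370939 m².
Substituting r = 0.0423 m, L = 0.1965 m, θ = 67.1°: d²x/dθ² = -0.010041 m.
a = ω²·d²x/dθ² = (262.1)²·(-0.010041) = -689.83 m/s²;  |a| = 689.83 m/s².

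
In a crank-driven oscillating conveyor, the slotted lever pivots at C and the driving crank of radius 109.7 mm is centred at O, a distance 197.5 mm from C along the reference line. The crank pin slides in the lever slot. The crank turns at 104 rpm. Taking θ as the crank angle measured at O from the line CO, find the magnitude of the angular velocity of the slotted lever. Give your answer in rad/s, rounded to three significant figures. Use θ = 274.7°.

2.75

ω = 10.89 rad/s (from 104 rpm).
Crank pin A relative to C: A = (d + r cosθ, r sinθ); lever angle φ = atan2(r sinθ, d + r cosθ).
Differentiating tanφ: φ̇ = rω(d cosθ + r)/(d² + r² + 2dr cosθ).
d² + r² + 2dr cosθ = |CA|² = 0.0545909 m²;  d cosθ + r = +0.12588 m.
|ω_lever| = |0.1097·10.89·+0.12588| / 0.0545909 = 2.755 rad/s.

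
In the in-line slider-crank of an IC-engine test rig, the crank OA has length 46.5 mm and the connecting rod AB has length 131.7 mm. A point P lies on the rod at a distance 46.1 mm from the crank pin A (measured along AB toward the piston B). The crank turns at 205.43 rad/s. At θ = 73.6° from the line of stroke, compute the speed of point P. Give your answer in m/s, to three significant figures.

9.66

ω = 205.4 rad/s.  Crank-pin speed |V_A| = rω = 9.5525 m/s, perpendicular to OA.
Rod angle: sinφ = −(r/L) sinθ ⇒ φ = -19.798°; ω_rod = −rω cosθ/√(L²−r²sin²θ) = -21.765 rad/s.
V_P = V_A + ω_rod × AP, with AP = 0.0461 m along the rod.
Components: V_Px = −rω sinθ − a·ω_rod·sinφ = -9.5037 m/s;  V_Py = rω cosθ + a·ω_rod·cosφ = +1.753 m/s.
|V_P| = √(V_Px² + V_Py²) = 9.664 m/s.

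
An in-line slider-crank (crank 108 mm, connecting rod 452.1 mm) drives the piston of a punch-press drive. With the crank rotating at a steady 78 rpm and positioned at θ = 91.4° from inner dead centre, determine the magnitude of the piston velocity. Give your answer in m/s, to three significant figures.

0.877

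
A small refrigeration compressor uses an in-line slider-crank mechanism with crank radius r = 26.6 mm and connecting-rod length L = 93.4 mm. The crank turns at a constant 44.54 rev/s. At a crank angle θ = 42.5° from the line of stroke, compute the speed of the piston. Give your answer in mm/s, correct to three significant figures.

6110

ω = 2π·44.5 = 279.9 rad/s
For an in-line slider-crank, x = r cosθ + √(L² − r² sin²θ), so v = −rω sinθ·[1 + r cosθ/√(L² − r² sin²θ)].
With r = 0.0266 m, L = 0.0934 m, θ = 42.5°: √(L² − r² sin²θ) = 0.091655 m.
v = −0.0266·279.9·0.67559·[1 + 0.0266·0.73728/0.091655] = -6.1053 m/s.
|v| = 6.1053 m/s = 6105.3 mm/s.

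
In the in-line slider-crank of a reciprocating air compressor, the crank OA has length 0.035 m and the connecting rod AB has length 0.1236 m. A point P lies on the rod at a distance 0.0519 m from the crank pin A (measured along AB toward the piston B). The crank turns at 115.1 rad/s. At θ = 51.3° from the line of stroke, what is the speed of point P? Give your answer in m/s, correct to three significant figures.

ω = 115.1 rad/s.  Crank-pin speed |V_A| = rω = 4.0285 m/s, perpendicular to OA.
Rod angle: sinφ = −(r/L) sinθ ⇒ φ = -12.768°; ω_rod = −rω cosθ/√(L²−r²sin²θ) = -20.895 rad/s.
V_P = V_A + ω_rod × AP, with AP = 0.0519 m along the rod.
Components: V_Px = −rω sinθ − a·ω_rod·sinφ = -3.3836 m/s;  V_Py = rω cosθ + a·ω_rod·cosφ = +1.4611 m/s.
|V_P| = √(V_Px² + V_Py²) = 3.6856 m/s.

3.69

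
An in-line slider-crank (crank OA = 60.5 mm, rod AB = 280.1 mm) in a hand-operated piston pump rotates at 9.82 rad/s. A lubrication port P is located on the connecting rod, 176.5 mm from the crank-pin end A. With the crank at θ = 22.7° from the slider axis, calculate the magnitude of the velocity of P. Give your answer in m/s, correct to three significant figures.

ω = 9.82 rad/s.  Crank-pin speed |V_A| = rω = 0.59411 m/s, perpendicular to OA.
Rod angle: sinφ = −(r/L) sinθ ⇒ φ = -4.781°; ω_rod = −rω cosθ/√(L²−r²sin²θ) = -1.9636 rad/s.
V_P = V_A + ω_rod × AP, with AP = 0.1765 m along the rod.
Components: V_Px = −rω sinθ − a·ω_rod·sinφ = -0.25816 m/s;  V_Py = rω cosθ + a·ω_rod·cosφ = +0.20272 m/s.
|V_P| = √(V_Px² + V_Py²) = 0.32824 m/s.

0.328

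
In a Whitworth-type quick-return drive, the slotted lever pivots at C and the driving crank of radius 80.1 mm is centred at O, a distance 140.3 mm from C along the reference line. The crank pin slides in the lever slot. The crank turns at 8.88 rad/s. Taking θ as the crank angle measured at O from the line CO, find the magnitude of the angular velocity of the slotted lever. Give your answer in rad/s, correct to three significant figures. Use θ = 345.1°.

3.21

ω = 8.88 rad/s
Crank pin A relative to C: A = (d + r cosθ, r sinθ); lever angle φ = atan2(r sinθ, d + r cosθ).
Differentiating tanφ: φ̇ = rω(d cosθ + r)/(d² + r² + 2dr cosθ).
d² + r² + 2dr cosθ = |CA|² = 0.0478204 m²;  d cosθ + r = +0.21568 m.
|ω_lever| = |0.0801·8.88·+0.21568| / 0.0478204 = 3.2081 rad/s.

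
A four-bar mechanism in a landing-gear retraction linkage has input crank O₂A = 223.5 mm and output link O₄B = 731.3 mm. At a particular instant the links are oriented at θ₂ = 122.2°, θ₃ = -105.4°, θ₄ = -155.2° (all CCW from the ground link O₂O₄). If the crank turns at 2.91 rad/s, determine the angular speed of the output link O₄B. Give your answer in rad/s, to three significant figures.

ω₂ = 2.91 rad/s
Differentiating the loop-closure r₂e^{iθ₂}+r₃e^{iθ₃}=r₁+r₄e^{iθ₄} gives r₂ω₂e^{iθ₂}+r₃ω₃e^{iθ₃}=r₄ω₄e^{iθ₄}.
Eliminating the other unknown: ω₄ = r₂ω₂ sin(θ₂−θ₃) / [r₄ sin(θ₄−θ₃)].
Numerator sine = -0.73846; denominator sine = -0.76380.
Result = 0.2235·2.91·(-0.73846) / (0.7313·(-0.76380)) = +0.85985 rad/s; magnitude 0.85985 rad/s.

0.860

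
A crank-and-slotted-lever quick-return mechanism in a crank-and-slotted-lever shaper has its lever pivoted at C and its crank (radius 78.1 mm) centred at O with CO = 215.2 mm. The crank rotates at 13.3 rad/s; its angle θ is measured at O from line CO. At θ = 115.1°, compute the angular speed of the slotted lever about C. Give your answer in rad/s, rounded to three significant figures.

ω = 13.3 rad/s
Crank pin A relative to C: A = (d + r cosθ, r sinθ); lever angle φ = atan2(r sinθ, d + r cosθ).
Differentiating tanφ: φ̇ = rω(d cosθ + r)/(d² + r² + 2dr cosθ).
d² + r² + 2dr cosθ = |CA|² = 0.0381515 m²;  d cosθ + r = -0.013188 m.
|ω_lever| = |0.0781·13.3·-0.013188| / 0.0381515 = 0.35905 rad/s.

0.359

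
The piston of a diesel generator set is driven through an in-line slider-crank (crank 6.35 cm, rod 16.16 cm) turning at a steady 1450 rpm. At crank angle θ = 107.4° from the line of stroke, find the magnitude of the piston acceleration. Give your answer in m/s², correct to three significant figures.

938

ω = 2π·1450/60 = 151.8 rad/s
x(θ) = r cosθ + √(L² − r² sin²θ); with ω constant, a = ω²·d²x/dθ².
d²x/dθ² = −r cosθ − r²(cos2θ)/√u − r⁴ sin²2θ/(4u^{3/2}),  u = L² − r² sin²θ = 0.0224429 m².
Substituting r = 0.0635 m, L = 0.1616 m, θ = 107.4°: d²x/dθ² = +0.040697 m.
a = ω²·d²x/dθ² = (151.8)²·(+0.040697) = +938.34 m/s²;  |a| = 938.34 m/s².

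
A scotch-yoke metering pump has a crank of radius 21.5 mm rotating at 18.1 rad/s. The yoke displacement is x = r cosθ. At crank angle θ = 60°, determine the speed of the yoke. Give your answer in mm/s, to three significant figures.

ω = 18.1 rad/s
x = r cosθ ⇒ ẋ = −rω sinθ.
|v| = rω|sinθ| = 0.0215·18.1·|sin 60°| = 0.33701 m/s = 337.01 mm/s.

337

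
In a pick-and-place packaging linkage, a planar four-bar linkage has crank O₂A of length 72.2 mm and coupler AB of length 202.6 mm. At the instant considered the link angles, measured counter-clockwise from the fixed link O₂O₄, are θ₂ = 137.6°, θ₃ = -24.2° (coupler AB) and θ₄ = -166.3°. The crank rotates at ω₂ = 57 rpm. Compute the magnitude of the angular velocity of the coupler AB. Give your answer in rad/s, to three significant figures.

2.87

ω₂ = 5.969 rad/s (from 57 rpm).
Differentiating the loop-closure r₂e^{iθ₂}+r₃e^{iθ₃}=r₁+r₄e^{iθ₄} gives r₂ω₂e^{iθ₂}+r₃ω₃e^{iθ₃}=r₄ω₄e^{iθ₄}.
Eliminating the other unknown: ω₃ = r₂ω₂ sin(θ₄−θ₂) / [r₃ sin(θ₃−θ₄)].
Numerator sine = +0.83001; denominator sine = +0.61429.
Result = 0.0722·5.969·(+0.83001) / (0.2026·(+0.61429)) = +2.8742 rad/s; magnitude 2.8742 rad/s.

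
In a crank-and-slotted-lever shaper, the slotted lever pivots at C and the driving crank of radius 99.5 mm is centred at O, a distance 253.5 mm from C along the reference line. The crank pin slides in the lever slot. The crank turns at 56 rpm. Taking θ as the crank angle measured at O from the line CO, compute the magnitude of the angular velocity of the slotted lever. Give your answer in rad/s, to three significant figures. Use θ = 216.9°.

ω = 5.864 rad/s (from 56 rpm).
Crank pin A relative to C: A = (d + r cosθ, r sinθ); lever angle φ = atan2(r sinθ, d + r cosθ).
Differentiating tanφ: φ̇ = rω(d cosθ + r)/(d² + r² + 2dr cosθ).
d² + r² + 2dr cosθ = |CA|² = 0.0338212 m²;  d cosθ + r = -0.10322 m.
|ω_lever| = |0.0995·5.864·-0.10322| / 0.0338212 = 1.7808 rad/s.

1.78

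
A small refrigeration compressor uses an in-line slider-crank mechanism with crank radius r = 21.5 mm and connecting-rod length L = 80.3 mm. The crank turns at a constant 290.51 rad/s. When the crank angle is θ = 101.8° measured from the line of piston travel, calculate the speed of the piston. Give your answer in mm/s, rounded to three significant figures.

ω = 290.5 rad/s
For an in-line slider-crank, x = r cosθ + √(L² − r² sin²θ), so v = −rω sinθ·[1 + r cosθ/√(L² − r² sin²θ)].
With r = 0.0215 m, L = 0.0803 m, θ = 101.8°: √(L² − r² sin²θ) = 0.077493 m.
v = −0.0215·290.5·0.97887·[1 + 0.0215·-0.20450/0.077493] = -5.7671 m/s.
|v| = 5.7671 m/s = 5767.1 mm/s.

5770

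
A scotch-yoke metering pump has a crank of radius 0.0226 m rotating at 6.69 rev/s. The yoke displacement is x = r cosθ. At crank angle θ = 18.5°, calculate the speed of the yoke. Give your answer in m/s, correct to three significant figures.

ω = 42.03 rad/s (from 6.69 rev/s).
x = r cosθ ⇒ ẋ = −rω sinθ.
|v| = rω|sinθ| = 0.0226·42.03·|sin 18.5°| = 0.30143 m/s.

0.301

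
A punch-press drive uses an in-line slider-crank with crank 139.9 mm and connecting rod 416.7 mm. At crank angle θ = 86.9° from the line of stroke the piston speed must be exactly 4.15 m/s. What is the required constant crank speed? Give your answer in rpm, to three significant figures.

278

For an in-line slider-crank, |v_piston| = rω|sinθ|·[1 + r cosθ/√(L² − r² sin²θ)].
With r = 0.1399 m, L = 0.4167 m, θ = 86.9°: the bracketed kinematic factor |dx/dθ| = 0.14239 m.
ω = v/|dx/dθ| = 4.15/0.14239 = 29.146 rad/s.
N = 60ω/(2π) = 278.32 rpm.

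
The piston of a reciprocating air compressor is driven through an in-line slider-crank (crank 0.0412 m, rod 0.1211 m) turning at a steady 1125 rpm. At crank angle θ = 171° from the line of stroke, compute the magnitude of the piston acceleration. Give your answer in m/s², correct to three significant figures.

379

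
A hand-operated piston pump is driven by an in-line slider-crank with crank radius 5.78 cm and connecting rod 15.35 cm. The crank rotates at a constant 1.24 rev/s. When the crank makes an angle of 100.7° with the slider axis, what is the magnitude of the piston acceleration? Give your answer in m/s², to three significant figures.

1.97

ω = 2π·1.24 = 7.791 rad/s
x(θ) = r cosθ + √(L² − r² sin²θ); with ω constant, a = ω²·d²x/dθ².
d²x/dθ² = −r cosθ − r²(cos2θ)/√u − r⁴ sin²2θ/(4u^{3/2}),  u = L² − r² sin²θ = 0.0203366 m².
Substituting r = 0.0578 m, L = 0.1535 m, θ = 100.7°: d²x/dθ² = +0.032415 m.
a = ω²·d²x/dθ² = (7.791)²·(+0.032415) = +1.9677 m/s²;  |a| = 1.9677 m/s².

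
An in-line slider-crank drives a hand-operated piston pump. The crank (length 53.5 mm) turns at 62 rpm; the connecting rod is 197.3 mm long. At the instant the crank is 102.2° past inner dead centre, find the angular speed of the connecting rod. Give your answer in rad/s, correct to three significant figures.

0.386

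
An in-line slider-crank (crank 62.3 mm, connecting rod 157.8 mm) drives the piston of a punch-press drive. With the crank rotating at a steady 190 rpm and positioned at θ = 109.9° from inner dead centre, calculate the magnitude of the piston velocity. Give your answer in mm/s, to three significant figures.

997

ω = 2π·190/60 = 19.9 rad/s
For an in-line slider-crank, x = r cosθ + √(L² − r² sin²θ), so v = −rω sinθ·[1 + r cosθ/√(L² − r² sin²θ)].
With r = 0.0623 m, L = 0.1578 m, θ = 109.9°: √(L² − r² sin²θ) = 0.14652 m.
v = −0.0623·19.9·0.94029·[1 + 0.0623·-0.34038/0.14652] = -0.99687 m/s.
|v| = 0.99687 m/s = 996.87 mm/s.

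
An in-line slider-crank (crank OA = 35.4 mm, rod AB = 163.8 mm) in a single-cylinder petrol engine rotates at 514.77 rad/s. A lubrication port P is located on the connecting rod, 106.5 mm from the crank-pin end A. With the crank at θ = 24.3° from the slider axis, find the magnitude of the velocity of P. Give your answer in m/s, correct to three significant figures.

10.3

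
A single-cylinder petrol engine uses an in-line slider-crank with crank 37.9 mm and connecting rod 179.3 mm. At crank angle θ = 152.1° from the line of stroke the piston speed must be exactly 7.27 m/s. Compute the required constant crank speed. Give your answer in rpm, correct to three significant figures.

4820

For an in-line slider-crank, |v_piston| = rω|sinθ|·[1 + r cosθ/√(L² − r² sin²θ)].
With r = 0.0379 m, L = 0.1793 m, θ = 152.1°: the bracketed kinematic factor |dx/dθ| = 0.014405 m.
ω = v/|dx/dθ| = 7.27/0.014405 = 504.68 rad/s.
N = 60ω/(2π) = 4819.3 rpm.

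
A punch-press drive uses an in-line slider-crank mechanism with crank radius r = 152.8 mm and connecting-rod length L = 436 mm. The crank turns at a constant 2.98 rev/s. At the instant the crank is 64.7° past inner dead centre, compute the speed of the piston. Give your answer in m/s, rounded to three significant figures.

3.00

ω = 2π·2.98 = 18.72 rad/s
For an in-line slider-crank, x = r cosθ + √(L² − r² sin²θ), so v = −rω sinθ·[1 + r cosθ/√(L² − r² sin²θ)].
With r = 0.1528 m, L = 0.436 m, θ = 64.7°: √(L² − r² sin²θ) = 0.41354 m.
v = −0.1528·18.72·0.90408·[1 + 0.1528·0.42736/0.41354] = -2.995 m/s.
|v| = 2.995 m/s.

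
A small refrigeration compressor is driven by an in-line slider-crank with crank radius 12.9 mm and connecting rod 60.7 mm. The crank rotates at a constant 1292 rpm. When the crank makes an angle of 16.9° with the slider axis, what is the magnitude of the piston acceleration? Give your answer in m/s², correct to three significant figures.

ω = 2π·1292/60 = 135.3 rad/s
x(θ) = r cosθ + √(L² − r² sin²θ); with ω constant, a = ω²·d²x/dθ².
d²x/dθ² = −r cosθ − r²(cos2θ)/√u − r⁴ sin²2θ/(4u^{3/2}),  u = L² − r² sin²θ = 0.00367043 m².
Substituting r = 0.0129 m, L = 0.0607 m, θ = 16.9°: d²x/dθ² = -0.014635 m.
a = ω²·d²x/dθ² = (135.3)²·(-0.014635) = -267.9 m/s²;  |a| = 267.9 m/s².

268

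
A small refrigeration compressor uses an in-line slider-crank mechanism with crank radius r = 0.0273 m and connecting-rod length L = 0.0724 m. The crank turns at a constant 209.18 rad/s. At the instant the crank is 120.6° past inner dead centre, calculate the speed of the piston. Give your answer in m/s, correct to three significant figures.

3.92

ω = 209.2 rad/s
For an in-line slider-crank, x = r cosθ + √(L² − r² sin²θ), so v = −rω sinθ·[1 + r cosθ/√(L² − r² sin²θ)].
With r = 0.0273 m, L = 0.0724 m, θ = 120.6°: √(L² − r² sin²θ) = 0.068481 m.
v = −0.0273·209.2·0.86074·[1 + 0.0273·-0.50904/0.068481] = -3.9179 m/s.
|v| = 3.9179 m/s.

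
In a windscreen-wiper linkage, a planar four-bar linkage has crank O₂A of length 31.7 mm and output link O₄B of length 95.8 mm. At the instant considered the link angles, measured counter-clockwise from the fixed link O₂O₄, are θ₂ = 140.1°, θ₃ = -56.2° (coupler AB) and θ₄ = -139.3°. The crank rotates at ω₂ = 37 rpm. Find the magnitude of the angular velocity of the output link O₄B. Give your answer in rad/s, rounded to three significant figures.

ω₂ = 3.875 rad/s (from 37 rpm).
Differentiating the loop-closure r₂e^{iθ₂}+r₃e^{iθ₃}=r₁+r₄e^{iθ₄} gives r₂ω₂e^{iθ₂}+r₃ω₃e^{iθ₃}=r₄ω₄e^{iθ₄}.
Eliminating the other unknown: ω₄ = r₂ω₂ sin(θ₂−θ₃) / [r₄ sin(θ₄−θ₃)].
Numerator sine = -0.28067; denominator sine = -0.99276.
Result = 0.0317·3.875·(-0.28067) / (0.0958·(-0.99276)) = +0.36247 rad/s; magnitude 0.36247 rad/s.

0.362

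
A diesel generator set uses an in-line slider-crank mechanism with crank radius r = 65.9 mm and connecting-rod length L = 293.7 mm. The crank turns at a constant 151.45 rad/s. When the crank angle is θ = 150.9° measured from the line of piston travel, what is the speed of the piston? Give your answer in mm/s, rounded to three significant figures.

ω = 151.4 rad/s
For an in-line slider-crank, x = r cosθ + √(L² − r² sin²θ), so v = −rω sinθ·[1 + r cosθ/√(L² − r² sin²θ)].
With r = 0.0659 m, L = 0.2937 m, θ = 150.9°: √(L² − r² sin²θ) = 0.29195 m.
v = −0.0659·151.4·0.48634·[1 + 0.0659·-0.87377/0.29195] = -3.8965 m/s.
|v| = 3.8965 m/s = 3896.5 mm/s.

3900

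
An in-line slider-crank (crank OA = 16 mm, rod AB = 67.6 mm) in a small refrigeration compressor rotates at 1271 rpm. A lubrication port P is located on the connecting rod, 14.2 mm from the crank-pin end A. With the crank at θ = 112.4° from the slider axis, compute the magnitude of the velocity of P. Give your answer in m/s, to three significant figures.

ω = 133.1 rad/s.  Crank-pin speed |V_A| = rω = 2.1296 m/s, perpendicular to OA.
Rod angle: sinφ = −(r/L) sinθ ⇒ φ = -12.640°; ω_rod = −rω cosθ/√(L²−r²sin²θ) = +12.303 rad/s.
V_P = V_A + ω_rod × AP, with AP = 0.0142 m along the rod.
Components: V_Px = −rω sinθ − a·ω_rod·sinφ = -1.9307 m/s;  V_Py = rω cosθ + a·ω_rod·cosφ = -0.64105 m/s.
|V_P| = √(V_Px² + V_Py²) = 2.0343 m/s.

2.03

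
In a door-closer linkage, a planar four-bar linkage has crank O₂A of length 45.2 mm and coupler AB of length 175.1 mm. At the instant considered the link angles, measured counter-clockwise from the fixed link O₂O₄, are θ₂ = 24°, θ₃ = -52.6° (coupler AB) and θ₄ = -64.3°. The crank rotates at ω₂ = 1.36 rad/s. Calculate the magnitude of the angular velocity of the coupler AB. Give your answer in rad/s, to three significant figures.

1.73

ω₂ = 1.36 rad/s
Differentiating the loop-closure r₂e^{iθ₂}+r₃e^{iθ₃}=r₁+r₄e^{iθ₄} gives r₂ω₂e^{iθ₂}+r₃ω₃e^{iθ₃}=r₄ω₄e^{iθ₄}.
Eliminating the other unknown: ω₃ = r₂ω₂ sin(θ₄−θ₂) / [r₃ sin(θ₃−θ₄)].
Numerator sine = -0.99956; denominator sine = +0.20279.
Result = 0.0452·1.36·(-0.99956) / (0.1751·(+0.20279)) = -1.7305 rad/s; magnitude 1.7305 rad/s.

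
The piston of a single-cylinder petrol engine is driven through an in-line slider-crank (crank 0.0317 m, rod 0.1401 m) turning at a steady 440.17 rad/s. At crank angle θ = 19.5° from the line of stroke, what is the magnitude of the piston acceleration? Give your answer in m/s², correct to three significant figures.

ω = 440.2 rad/s
x(θ) = r cosθ + √(L² − r² sin²θ); with ω constant, a = ω²·d²x/dθ².
d²x/dθ² = −r cosθ − r²(cos2θ)/√u − r⁴ sin²2θ/(4u^{3/2}),  u = L² − r² sin²θ = 0.019516 m².
Substituting r = 0.0317 m, L = 0.1401 m, θ = 19.5°: d²x/dθ² = -0.035509 m.
a = ω²·d²x/dθ² = (440.2)²·(-0.035509) = -6879.8 m/s²;  |a| = 6879.8 m/s².

6880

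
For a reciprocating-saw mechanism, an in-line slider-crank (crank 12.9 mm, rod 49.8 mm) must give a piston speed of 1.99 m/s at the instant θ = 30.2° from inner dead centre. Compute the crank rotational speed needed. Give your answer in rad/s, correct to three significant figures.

For an in-line slider-crank, |v_piston| = rω|sinθ|·[1 + r cosθ/√(L² − r² sin²θ)].
With r = 0.0129 m, L = 0.0498 m, θ = 30.2°: the bracketed kinematic factor |dx/dθ| = 0.0079542 m.
ω = v/|dx/dθ| = 1.99/0.0079542 = 250.18 rad/s.

250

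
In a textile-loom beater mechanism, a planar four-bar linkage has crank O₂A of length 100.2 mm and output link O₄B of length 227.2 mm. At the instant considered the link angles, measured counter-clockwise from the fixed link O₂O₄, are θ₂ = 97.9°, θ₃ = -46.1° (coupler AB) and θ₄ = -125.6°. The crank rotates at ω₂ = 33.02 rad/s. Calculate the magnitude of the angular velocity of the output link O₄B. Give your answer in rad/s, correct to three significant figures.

ω₂ = 33.02 rad/s
Differentiating the loop-closure r₂e^{iθ₂}+r₃e^{iθ₃}=r₁+r₄e^{iθ₄} gives r₂ω₂e^{iθ₂}+r₃ω₃e^{iθ₃}=r₄ω₄e^{iθ₄}.
Eliminating the other unknown: ω₄ = r₂ω₂ sin(θ₂−θ₃) / [r₄ sin(θ₄−θ₃)].
Numerator sine = +0.58779; denominator sine = -0.98325.
Result = 0.1002·33.02·(+0.58779) / (0.2272·(-0.98325)) = -8.7054 rad/s; magnitude 8.7054 rad/s.

8.71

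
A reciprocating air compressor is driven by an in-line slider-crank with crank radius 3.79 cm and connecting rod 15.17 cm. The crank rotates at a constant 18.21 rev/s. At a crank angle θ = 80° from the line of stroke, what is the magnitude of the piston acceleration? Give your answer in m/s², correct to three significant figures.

33.8

ω = 2π·18.2 = 114.4 rad/s
x(θ) = r cosθ + √(L² − r² sin²θ); with ω constant, a = ω²·d²x/dθ².
d²x/dθ² = −r cosθ − r²(cos2θ)/√u − r⁴ sin²2θ/(4u^{3/2}),  u = L² − r² sin²θ = 0.0216198 m².
Substituting r = 0.0379 m, L = 0.1517 m, θ = 80°: d²x/dθ² = +0.0025797 m.
a = ω²·d²x/dθ² = (114.4)²·(+0.0025797) = +33.771 m/s²;  |a| = 33.771 m/s².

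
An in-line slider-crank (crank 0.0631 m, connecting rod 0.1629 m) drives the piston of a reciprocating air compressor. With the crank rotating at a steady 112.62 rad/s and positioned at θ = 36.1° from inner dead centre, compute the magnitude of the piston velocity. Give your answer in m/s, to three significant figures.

5.53

ω = 112.6 rad/s
For an in-line slider-crank, x = r cosθ + √(L² − r² sin²θ), so v = −rω sinθ·[1 + r cosθ/√(L² − r² sin²θ)].
With r = 0.0631 m, L = 0.1629 m, θ = 36.1°: √(L² − r² sin²θ) = 0.1586 m.
v = −0.0631·112.6·0.58920·[1 + 0.0631·0.80799/0.1586] = -5.533 m/s.
|v| = 5.533 m/s.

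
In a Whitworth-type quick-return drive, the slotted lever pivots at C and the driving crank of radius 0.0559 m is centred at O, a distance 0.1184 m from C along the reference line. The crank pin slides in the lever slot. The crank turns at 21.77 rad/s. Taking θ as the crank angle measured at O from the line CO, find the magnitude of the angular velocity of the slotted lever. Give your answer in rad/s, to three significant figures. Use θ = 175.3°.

ω = 21.77 rad/s
Crank pin A relative to C: A = (d + r cosθ, r sinθ); lever angle φ = atan2(r sinθ, d + r cosθ).
Differentiating tanφ: φ̇ = rω(d cosθ + r)/(d² + r² + 2dr cosθ).
d² + r² + 2dr cosθ = |CA|² = 0.00395076 m²;  d cosθ + r = -0.062102 m.
|ω_lever| = |0.0559·21.77·-0.062102| / 0.00395076 = 19.129 rad/s.

19.1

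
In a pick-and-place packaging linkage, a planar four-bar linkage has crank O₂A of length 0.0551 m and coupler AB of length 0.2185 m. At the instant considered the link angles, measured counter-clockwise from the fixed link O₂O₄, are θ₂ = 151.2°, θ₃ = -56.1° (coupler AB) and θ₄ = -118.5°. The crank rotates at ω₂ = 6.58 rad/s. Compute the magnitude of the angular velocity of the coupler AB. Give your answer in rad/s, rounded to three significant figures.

1.87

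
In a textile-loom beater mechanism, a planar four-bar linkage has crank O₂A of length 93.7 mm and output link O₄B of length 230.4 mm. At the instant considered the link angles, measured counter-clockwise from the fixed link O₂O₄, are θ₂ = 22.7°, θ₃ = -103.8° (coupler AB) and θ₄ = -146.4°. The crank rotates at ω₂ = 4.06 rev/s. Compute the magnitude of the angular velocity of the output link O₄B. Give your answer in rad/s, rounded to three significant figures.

ω₂ = 25.51 rad/s (from 4.06 rev/s).
Differentiating the loop-closure r₂e^{iθ₂}+r₃e^{iθ₃}=r₁+r₄e^{iθ₄} gives r₂ω₂e^{iθ₂}+r₃ω₃e^{iθ₃}=r₄ω₄e^{iθ₄}.
Eliminating the other unknown: ω₄ = r₂ω₂ sin(θ₂−θ₃) / [r₄ sin(θ₄−θ₃)].
Numerator sine = +0.80386; denominator sine = -0.67688.
Result = 0.0937·25.51·(+0.80386) / (0.2304·(-0.67688)) = -12.321 rad/s; magnitude 12.321 rad/s.

12.3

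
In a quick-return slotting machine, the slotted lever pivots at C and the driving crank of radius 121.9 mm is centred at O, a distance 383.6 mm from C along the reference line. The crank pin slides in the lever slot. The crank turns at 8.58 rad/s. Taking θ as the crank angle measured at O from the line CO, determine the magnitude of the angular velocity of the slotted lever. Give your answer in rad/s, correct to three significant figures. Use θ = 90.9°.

0.755

ω = 8.58 rad/s
Crank pin A relative to C: A = (d + r cosθ, r sinθ); lever angle φ = atan2(r sinθ, d + r cosθ).
Differentiating tanφ: φ̇ = rω(d cosθ + r)/(d² + r² + 2dr cosθ).
d² + r² + 2dr cosθ = |CA|² = 0.16054 m²;  d cosθ + r = +0.11587 m.
|ω_lever| = |0.1219·8.58·+0.11587| / 0.16054 = 0.75491 rad/s.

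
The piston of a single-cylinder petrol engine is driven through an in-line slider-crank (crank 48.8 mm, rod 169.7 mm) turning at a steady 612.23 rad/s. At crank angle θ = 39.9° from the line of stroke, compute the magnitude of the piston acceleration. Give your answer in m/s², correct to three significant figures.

15100

ω = 612.2 rad/s
x(θ) = r cosθ + √(L² − r² sin²θ); with ω constant, a = ω²·d²x/dθ².
d²x/dθ² = −r cosθ − r²(cos2θ)/√u − r⁴ sin²2θ/(4u^{3/2}),  u = L² − r² sin²θ = 0.0278182 m².
Substituting r = 0.0488 m, L = 0.1697 m, θ = 39.9°: d²x/dθ² = -0.040262 m.
a = ω²·d²x/dθ² = (612.2)²·(-0.040262) = -15091 m/s²;  |a| = 15091 m/s².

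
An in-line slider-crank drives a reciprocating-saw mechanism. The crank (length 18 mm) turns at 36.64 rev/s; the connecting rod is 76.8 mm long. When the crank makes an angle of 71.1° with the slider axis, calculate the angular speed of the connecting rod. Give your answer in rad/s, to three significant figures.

17.9

ω = 230.2 rad/s (converted from 36.64 rev/s).
The rod makes angle φ with the slider axis where L sinφ = r sinθ; differentiating, L cosφ·φ̇ = r ω cosθ.
L cosφ = √(L² − r² sin²θ) = 0.074888 m.
|ω_rod| = r ω |cosθ| / √(L² − r² sin²θ) = 0.018·230.2·0.32392/0.074888 = 17.924 rad/s.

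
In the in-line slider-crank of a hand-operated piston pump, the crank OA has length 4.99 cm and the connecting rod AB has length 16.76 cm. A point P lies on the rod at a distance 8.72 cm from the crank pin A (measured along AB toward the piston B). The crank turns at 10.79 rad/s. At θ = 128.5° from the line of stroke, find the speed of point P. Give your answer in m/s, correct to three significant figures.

ω = 10.79 rad/s.  Crank-pin speed |V_A| = rω = 0.53842 m/s, perpendicular to OA.
Rod angle: sinφ = −(r/L) sinθ ⇒ φ = -13.474°; ω_rod = −rω cosθ/√(L²−r²sin²θ) = +2.0565 rad/s.
V_P = V_A + ω_rod × AP, with AP = 0.0872 m along the rod.
Components: V_Px = −rω sinθ − a·ω_rod·sinφ = -0.37959 m/s;  V_Py = rω cosθ + a·ω_rod·cosφ = -0.16079 m/s.
|V_P| = √(V_Px² + V_Py²) = 0.41224 m/s.

0.412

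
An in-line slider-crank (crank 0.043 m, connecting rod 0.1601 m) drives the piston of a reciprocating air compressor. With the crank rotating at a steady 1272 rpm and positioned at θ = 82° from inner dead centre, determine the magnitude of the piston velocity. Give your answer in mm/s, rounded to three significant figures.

5890

ω = 2π·1272/60 = 133.2 rad/s
For an in-line slider-crank, x = r cosθ + √(L² − r² sin²θ), so v = −rω sinθ·[1 + r cosθ/√(L² − r² sin²θ)].
With r = 0.043 m, L = 0.1601 m, θ = 82°: √(L² − r² sin²θ) = 0.15433 m.
v = −0.043·133.2·0.99027·[1 + 0.043·0.13917/0.15433] = -5.8919 m/s.
|v| = 5.8919 m/s = 5891.9 mm/s.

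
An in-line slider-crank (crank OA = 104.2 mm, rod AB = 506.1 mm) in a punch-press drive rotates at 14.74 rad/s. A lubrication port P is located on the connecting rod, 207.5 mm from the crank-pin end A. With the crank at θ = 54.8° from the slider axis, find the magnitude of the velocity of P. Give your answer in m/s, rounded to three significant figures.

1.42

ω = 14.74 rad/s.  Crank-pin speed |V_A| = rω = 1.5359 m/s, perpendicular to OA.
Rod angle: sinφ = −(r/L) sinθ ⇒ φ = -9.686°; ω_rod = −rω cosθ/√(L²−r²sin²θ) = -1.7746 rad/s.
V_P = V_A + ω_rod × AP, with AP = 0.2075 m along the rod.
Components: V_Px = −rω sinθ − a·ω_rod·sinφ = -1.317 m/s;  V_Py = rω cosθ + a·ω_rod·cosφ = +0.52236 m/s.
|V_P| = √(V_Px² + V_Py²) = 1.4168 m/s.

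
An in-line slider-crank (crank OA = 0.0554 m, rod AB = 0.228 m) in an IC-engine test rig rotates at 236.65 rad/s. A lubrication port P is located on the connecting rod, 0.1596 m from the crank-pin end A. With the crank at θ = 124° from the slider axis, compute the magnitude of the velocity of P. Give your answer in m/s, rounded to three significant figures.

ω = 236.7 rad/s.  Crank-pin speed |V_A| = rω = 13.11 m/s, perpendicular to OA.
Rod angle: sinφ = −(r/L) sinθ ⇒ φ = -11.621°; ω_rod = −rω cosθ/√(L²−r²sin²θ) = +32.828 rad/s.
V_P = V_A + ω_rod × AP, with AP = 0.1596 m along the rod.
Components: V_Px = −rω sinθ − a·ω_rod·sinφ = -9.8136 m/s;  V_Py = rω cosθ + a·ω_rod·cosφ = -2.1994 m/s.
|V_P| = √(V_Px² + V_Py²) = 10.057 m/s.

10.1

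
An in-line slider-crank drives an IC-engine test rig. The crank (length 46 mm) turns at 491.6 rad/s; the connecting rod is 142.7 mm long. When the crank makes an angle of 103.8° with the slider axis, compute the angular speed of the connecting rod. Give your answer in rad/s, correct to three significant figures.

39.8

ω = 491.6 rad/s
The rod makes angle φ with the slider axis where L sinφ = r sinθ; differentiating, L cosφ·φ̇ = r ω cosθ.
L cosφ = √(L² − r² sin²θ) = 0.13553 m.
|ω_rod| = r ω |cosθ| / √(L² − r² sin²θ) = 0.046·491.6·0.23853/0.13553 = 39.801 rad/s.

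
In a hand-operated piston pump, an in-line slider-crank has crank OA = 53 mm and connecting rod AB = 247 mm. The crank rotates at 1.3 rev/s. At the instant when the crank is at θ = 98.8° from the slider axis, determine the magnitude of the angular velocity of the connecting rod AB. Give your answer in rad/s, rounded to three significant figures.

0.274

ω = 8.168 rad/s (converted from 1.3 rev/s).
The rod makes angle φ with the slider axis where L sinφ = r sinθ; differentiating, L cosφ·φ̇ = r ω cosθ.
L cosφ = √(L² − r² sin²θ) = 0.24138 m.
|ω_rod| = r ω |cosθ| / √(L² − r² sin²θ) = 0.053·8.168·0.15299/0.24138 = 0.27437 rad/s.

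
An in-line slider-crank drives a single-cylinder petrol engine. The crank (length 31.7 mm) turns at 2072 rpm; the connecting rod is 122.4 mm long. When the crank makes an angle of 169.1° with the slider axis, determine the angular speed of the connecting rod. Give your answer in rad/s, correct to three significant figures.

ω = 217 rad/s (converted from 2072 rpm).
The rod makes angle φ with the slider axis where L sinφ = r sinθ; differentiating, L cosφ·φ̇ = r ω cosθ.
L cosφ = √(L² − r² sin²θ) = 0.12225 m.
|ω_rod| = r ω |cosθ| / √(L² − r² sin²θ) = 0.0317·217·0.98196/0.12225 = 55.247 rad/s.

55.2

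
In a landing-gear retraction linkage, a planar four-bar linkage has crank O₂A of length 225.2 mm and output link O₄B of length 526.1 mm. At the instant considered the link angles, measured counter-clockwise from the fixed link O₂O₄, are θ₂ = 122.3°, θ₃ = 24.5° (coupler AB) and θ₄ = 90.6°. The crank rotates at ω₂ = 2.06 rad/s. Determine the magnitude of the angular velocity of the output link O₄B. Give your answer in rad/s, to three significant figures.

ω₂ = 2.06 rad/s
Differentiating the loop-closure r₂e^{iθ₂}+r₃e^{iθ₃}=r₁+r₄e^{iθ₄} gives r₂ω₂e^{iθ₂}+r₃ω₃e^{iθ₃}=r₄ω₄e^{iθ₄}.
Eliminating the other unknown: ω₄ = r₂ω₂ sin(θ₂−θ₃) / [r₄ sin(θ₄−θ₃)].
Numerator sine = +0.99075; denominator sine = +0.91425.
Result = 0.2252·2.06·(+0.99075) / (0.5261·(+0.91425)) = +0.95557 rad/s; magnitude 0.95557 rad/s.

0.956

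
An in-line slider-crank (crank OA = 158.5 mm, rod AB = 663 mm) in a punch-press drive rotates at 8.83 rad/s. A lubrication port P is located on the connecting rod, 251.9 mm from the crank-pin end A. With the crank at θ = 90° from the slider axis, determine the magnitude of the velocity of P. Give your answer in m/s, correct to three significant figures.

ω = 8.83 rad/s.  Crank-pin speed |V_A| = rω = 1.3996 m/s, perpendicular to OA.
Rod angle: sinφ = −(r/L) sinθ ⇒ φ = -13.831°; ω_rod = −rω cosθ/√(L²−r²sin²θ) = -1.3312e-16 rad/s.
V_P = V_A + ω_rod × AP, with AP = 0.2519 m along the rod.
Components: V_Px = −rω sinθ − a·ω_rod·sinφ = -1.3996 m/s;  V_Py = rω cosθ + a·ω_rod·cosφ = +5.3138e-17 m/s.
|V_P| = √(V_Px² + V_Py²) = 1.3996 m/s.

1.40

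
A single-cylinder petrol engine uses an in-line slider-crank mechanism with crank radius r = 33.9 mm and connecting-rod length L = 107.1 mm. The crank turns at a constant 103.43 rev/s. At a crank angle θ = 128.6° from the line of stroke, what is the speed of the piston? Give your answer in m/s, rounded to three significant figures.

13.7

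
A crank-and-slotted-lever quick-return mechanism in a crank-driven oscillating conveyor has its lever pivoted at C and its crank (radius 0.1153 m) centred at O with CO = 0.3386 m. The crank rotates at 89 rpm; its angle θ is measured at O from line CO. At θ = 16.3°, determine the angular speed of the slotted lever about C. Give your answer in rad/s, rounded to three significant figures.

ω = 9.32 rad/s (from 89 rpm).
Crank pin A relative to C: A = (d + r cosθ, r sinθ); lever angle φ = atan2(r sinθ, d + r cosθ).
Differentiating tanφ: φ̇ = rω(d cosθ + r)/(d² + r² + 2dr cosθ).
d² + r² + 2dr cosθ = |CA|² = 0.202887 m²;  d cosθ + r = +0.44029 m.
|ω_lever| = |0.1153·9.32·+0.44029| / 0.202887 = 2.332 rad/s.

2.33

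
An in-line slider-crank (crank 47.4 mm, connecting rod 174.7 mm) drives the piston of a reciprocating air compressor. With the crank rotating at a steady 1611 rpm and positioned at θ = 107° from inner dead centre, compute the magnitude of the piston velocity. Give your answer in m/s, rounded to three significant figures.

ω = 2π·1611/60 = 168.7 rad/s
For an in-line slider-crank, x = r cosθ + √(L² − r² sin²θ), so v = −rω sinθ·[1 + r cosθ/√(L² − r² sin²θ)].
With r = 0.0474 m, L = 0.1747 m, θ = 107°: √(L² − r² sin²θ) = 0.16872 m.
v = −0.0474·168.7·0.95630·[1 + 0.0474·-0.29237/0.16872] = -7.019 m/s.
|v| = 7.019 m/s.

7.02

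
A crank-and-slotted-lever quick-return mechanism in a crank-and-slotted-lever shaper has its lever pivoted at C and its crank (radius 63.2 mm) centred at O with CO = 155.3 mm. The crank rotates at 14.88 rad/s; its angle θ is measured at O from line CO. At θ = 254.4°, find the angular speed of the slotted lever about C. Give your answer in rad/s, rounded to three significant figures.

ω = 14.88 rad/s
Crank pin A relative to C: A = (d + r cosθ, r sinθ); lever angle φ = atan2(r sinθ, d + r cosθ).
Differentiating tanφ: φ̇ = rω(d cosθ + r)/(d² + r² + 2dr cosθ).
d² + r² + 2dr cosθ = |CA|² = 0.0228335 m²;  d cosθ + r = +0.021437 m.
|ω_lever| = |0.0632·14.88·+0.021437| / 0.0228335 = 0.88289 rad/s.

0.883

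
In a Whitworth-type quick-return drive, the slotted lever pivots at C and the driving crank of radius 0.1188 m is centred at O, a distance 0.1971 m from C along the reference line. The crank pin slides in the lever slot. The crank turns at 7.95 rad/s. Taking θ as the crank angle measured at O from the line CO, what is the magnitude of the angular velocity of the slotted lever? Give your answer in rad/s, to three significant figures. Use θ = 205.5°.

5.22

ω = 7.95 rad/s
Crank pin A relative to C: A = (d + r cosθ, r sinθ); lever angle φ = atan2(r sinθ, d + r cosθ).
Differentiating tanφ: φ̇ = rω(d cosθ + r)/(d² + r² + 2dr cosθ).
d² + r² + 2dr cosθ = |CA|² = 0.0106929 m²;  d cosθ + r = -0.0591 m.
|ω_lever| = |0.1188·7.95·-0.0591| / 0.0106929 = 5.22 rad/s.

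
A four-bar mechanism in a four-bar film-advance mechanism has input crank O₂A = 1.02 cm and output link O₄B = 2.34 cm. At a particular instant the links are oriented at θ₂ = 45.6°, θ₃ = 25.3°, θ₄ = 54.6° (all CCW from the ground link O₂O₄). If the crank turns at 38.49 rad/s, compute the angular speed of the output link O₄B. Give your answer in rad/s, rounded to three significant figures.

11.9

ω₂ = 38.49 rad/s
Differentiating the loop-closure r₂e^{iθ₂}+r₃e^{iθ₃}=r₁+r₄e^{iθ₄} gives r₂ω₂e^{iθ₂}+r₃ω₃e^{iθ₃}=r₄ω₄e^{iθ₄}.
Eliminating the other unknown: ω₄ = r₂ω₂ sin(θ₂−θ₃) / [r₄ sin(θ₄−θ₃)].
Numerator sine = +0.34694; denominator sine = +0.48938.
Result = 0.0102·38.49·(+0.34694) / (0.0234·(+0.48938)) = +11.894 rad/s; magnitude 11.894 rad/s.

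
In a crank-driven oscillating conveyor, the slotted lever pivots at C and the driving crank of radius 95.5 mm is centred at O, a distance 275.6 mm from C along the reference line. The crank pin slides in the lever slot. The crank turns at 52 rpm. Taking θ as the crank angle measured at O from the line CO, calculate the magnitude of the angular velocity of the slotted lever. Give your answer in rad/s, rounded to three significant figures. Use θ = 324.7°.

1.30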